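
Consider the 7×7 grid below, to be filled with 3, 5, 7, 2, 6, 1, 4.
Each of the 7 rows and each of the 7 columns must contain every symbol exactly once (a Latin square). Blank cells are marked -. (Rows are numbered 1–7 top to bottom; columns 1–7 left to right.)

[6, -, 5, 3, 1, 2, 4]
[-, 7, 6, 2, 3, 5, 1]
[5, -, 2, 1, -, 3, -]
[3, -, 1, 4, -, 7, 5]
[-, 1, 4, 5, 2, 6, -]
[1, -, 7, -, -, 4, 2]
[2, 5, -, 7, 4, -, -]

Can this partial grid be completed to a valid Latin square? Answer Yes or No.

Row 1, column 2: row 1 together with column 2 already contain {3, 5, 7, 2, 6, 1, 4} — every symbol — so nothing can go there. The grid has no valid completion.

No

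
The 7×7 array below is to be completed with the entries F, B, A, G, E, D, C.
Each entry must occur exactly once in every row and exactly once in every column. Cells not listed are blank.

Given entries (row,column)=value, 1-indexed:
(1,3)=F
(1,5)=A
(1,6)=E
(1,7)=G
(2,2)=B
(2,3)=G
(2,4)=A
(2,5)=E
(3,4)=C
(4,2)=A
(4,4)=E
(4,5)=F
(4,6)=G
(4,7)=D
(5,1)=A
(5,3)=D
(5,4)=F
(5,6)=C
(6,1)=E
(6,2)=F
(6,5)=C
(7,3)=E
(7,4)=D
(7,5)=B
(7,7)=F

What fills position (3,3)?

Row 1, column 4: row 1 has {F, A, G, E} and column 4 has {F, A, E, D, C}, leaving only B.
Row 2, column 7: row 2 has {B, A, G, E} and column 7 has {F, G, D}, leaving only C.
Row 5, column 5: row 5 has {F, A, D, C} and column 5 has {F, B, A, E, C}, leaving only G.
Row 3, column 5: row 3 has {C} and column 5 has {F, B, A, G, E, C}, leaving only D.
Row 5, column 2: row 5 has {F, A, G, D, C} and column 2 has {F, B, A}, leaving only E.
Row 3, column 2: row 3 has {D, C} and column 2 has {F, B, A, E}, leaving only G.
Row 5, column 7: row 5 has {F, A, G, E, D, C} and column 7 has {F, G, D, C}, leaving only B.
Row 6, column 4: row 6 has {F, E, C} and column 4 has {F, B, A, E, D, C}, leaving only G.
Row 6, column 7: row 6 has {F, G, E, C} and column 7 has {F, B, G, D, C}, leaving only A.
Row 3, column 7: row 3 has {G, D, C} and column 7 has {F, B, A, G, D, C}, leaving only E.
Row 6, column 3: row 6 has {F, A, G, E, C} and column 3 has {F, G, E, D}, leaving only B.
Row 3 already has {G, E, D, C} and column 3 already has {F, B, G, E, D}, so row 3, column 3 must be A.

A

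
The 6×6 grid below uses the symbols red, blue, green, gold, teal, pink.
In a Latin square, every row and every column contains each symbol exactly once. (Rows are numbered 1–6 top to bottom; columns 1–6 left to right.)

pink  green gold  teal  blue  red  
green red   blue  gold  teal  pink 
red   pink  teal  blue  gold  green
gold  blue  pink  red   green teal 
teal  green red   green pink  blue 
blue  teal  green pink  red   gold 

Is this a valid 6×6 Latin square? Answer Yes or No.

No

Column 2 contains green twice (at rows 1 and 5), so it is not a permutation.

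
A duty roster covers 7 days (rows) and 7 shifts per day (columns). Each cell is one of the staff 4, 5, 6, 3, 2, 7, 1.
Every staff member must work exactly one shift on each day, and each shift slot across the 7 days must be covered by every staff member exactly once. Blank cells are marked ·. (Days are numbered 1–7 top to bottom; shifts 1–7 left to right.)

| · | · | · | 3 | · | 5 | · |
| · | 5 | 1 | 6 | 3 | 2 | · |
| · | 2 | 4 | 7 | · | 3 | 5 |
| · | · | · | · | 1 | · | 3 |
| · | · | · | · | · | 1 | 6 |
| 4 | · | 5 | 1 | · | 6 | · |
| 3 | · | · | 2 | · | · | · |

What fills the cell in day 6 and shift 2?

3

Day 2, shift 1: day 2 has {5, 6, 3, 2, 1} and shift 1 has {4, 3}, leaving only 7.
Day 2, shift 7: day 2 has {5, 6, 3, 2, 7, 1} and shift 7 has {5, 6, 3}, leaving only 4.
Day 3, shift 5: day 3 has {4, 5, 3, 2, 7} and shift 5 has {3, 1}, leaving only 6.
Day 3, shift 1: day 3 has {4, 5, 6, 3, 2, 7} and shift 1 has {4, 3, 7}, leaving only 1.
Day 6, shift 2 is narrowed to {3, 7}.
If it were 7, then day 6, shift 7 would be left with no valid symbol.
So day 6, shift 2 must be 3.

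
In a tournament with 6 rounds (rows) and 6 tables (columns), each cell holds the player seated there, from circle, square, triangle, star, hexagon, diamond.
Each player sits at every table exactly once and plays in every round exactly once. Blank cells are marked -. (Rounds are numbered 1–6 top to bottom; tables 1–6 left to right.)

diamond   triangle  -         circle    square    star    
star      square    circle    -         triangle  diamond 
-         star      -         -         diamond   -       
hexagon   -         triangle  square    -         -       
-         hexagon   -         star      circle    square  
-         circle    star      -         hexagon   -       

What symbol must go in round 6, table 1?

square

Round 1, table 3: round 1 has {circle, square, triangle, star, diamond} and table 3 has {circle, triangle, star}, leaving only hexagon.
Round 2, table 4: round 2 has {circle, square, triangle, star, diamond} and table 4 has {circle, square, star}, leaving only hexagon.
Round 3, table 3: round 3 has {star, diamond} and table 3 has {circle, triangle, star, hexagon}, leaving only square.
Round 3, table 4: round 3 has {square, star, diamond} and table 4 has {circle, square, star, hexagon}, leaving only triangle.
Round 3, table 1: round 3 has {square, triangle, star, diamond} and table 1 has {star, hexagon, diamond}, leaving only circle.
Round 3, table 6: round 3 has {circle, square, triangle, star, diamond} and table 6 has {square, star, diamond}, leaving only hexagon.
Round 4, table 2: round 4 has {square, triangle, hexagon} and table 2 has {circle, square, triangle, star, hexagon}, leaving only diamond.
Round 4, table 5: round 4 has {square, triangle, hexagon, diamond} and table 5 has {circle, square, triangle, hexagon, diamond}, leaving only star.
Round 4, table 6: round 4 has {square, triangle, star, hexagon, diamond} and table 6 has {square, star, hexagon, diamond}, leaving only circle.
Round 5, table 1: round 5 has {circle, square, star, hexagon} and table 1 has {circle, star, hexagon, diamond}, leaving only triangle.
Round 6 already has {circle, star, hexagon} and table 1 already has {circle, triangle, star, hexagon, diamond}, so round 6, table 1 must be square.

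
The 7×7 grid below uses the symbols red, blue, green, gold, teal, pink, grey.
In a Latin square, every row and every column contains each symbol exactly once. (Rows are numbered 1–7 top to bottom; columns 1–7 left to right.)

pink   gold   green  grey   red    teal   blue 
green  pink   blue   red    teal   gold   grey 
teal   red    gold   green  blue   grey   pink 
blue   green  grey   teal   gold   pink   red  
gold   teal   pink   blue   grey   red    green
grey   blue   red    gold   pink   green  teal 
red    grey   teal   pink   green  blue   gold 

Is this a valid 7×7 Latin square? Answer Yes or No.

Each row is a permutation of the 7 symbols, and so is each column.

Yes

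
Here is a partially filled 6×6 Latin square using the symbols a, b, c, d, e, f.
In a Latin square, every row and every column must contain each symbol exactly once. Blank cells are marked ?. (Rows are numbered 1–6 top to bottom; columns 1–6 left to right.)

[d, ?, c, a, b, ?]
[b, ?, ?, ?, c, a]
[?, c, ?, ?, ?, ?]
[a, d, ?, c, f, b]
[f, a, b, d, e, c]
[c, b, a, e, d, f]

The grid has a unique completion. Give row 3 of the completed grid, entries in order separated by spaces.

Row 3, column 1: row 3 has {c} and column 1 has {a, b, c, d, f}, leaving only e.
Row 3, column 5: row 3 has {c, e} and column 5 has {b, c, d, e, f}, leaving only a.
Row 3, column 6: row 3 has {a, c, e} and column 6 has {a, b, c, f}, leaving only d.
Row 3, column 3: row 3 has {a, c, d, e} and column 3 has {a, b, c}, leaving only f.
Row 3, column 4: row 3 has {a, c, d, e, f} and column 4 has {a, c, d, e}, leaving only b.
So row 3 reads: e c f b a d.

e c f b a d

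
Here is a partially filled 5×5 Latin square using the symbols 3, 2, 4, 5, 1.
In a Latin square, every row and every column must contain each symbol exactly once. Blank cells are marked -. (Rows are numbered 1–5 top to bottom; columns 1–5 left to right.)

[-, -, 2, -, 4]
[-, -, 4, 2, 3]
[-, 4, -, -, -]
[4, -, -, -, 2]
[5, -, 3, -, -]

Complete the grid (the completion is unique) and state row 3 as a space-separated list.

Row 2, column 1: row 2 has {3, 2, 4} and column 1 has {4, 5}, leaving only 1.
Row 1, column 1: row 1 has {2, 4} and column 1 has {4, 5, 1}, leaving only 3.
Row 3, column 1: row 3 has {4} and column 1 has {3, 4, 5, 1}, leaving only 2.
Row 2, column 2: row 2 has {3, 2, 4, 1} and column 2 has {4}, leaving only 5.
Row 1, column 2: row 1 has {3, 2, 4} and column 2 has {4, 5}, leaving only 1.
Row 1, column 4: row 1 has {3, 2, 4, 1} and column 4 has {2}, leaving only 5.
Row 4, column 2: row 4 has {2, 4} and column 2 has {4, 5, 1}, leaving only 3.
Row 4, column 4: row 4 has {3, 2, 4} and column 4 has {2, 5}, leaving only 1.
Row 3, column 4: row 3 has {2, 4} and column 4 has {2, 5, 1}, leaving only 3.
Row 4, column 3: row 4 has {3, 2, 4, 1} and column 3 has {3, 2, 4}, leaving only 5.
Row 3, column 3: row 3 has {3, 2, 4} and column 3 has {3, 2, 4, 5}, leaving only 1.
Row 3, column 5: row 3 has {3, 2, 4, 1} and column 5 has {3, 2, 4}, leaving only 5.
So row 3 reads: 2 4 1 3 5.

2 4 1 3 5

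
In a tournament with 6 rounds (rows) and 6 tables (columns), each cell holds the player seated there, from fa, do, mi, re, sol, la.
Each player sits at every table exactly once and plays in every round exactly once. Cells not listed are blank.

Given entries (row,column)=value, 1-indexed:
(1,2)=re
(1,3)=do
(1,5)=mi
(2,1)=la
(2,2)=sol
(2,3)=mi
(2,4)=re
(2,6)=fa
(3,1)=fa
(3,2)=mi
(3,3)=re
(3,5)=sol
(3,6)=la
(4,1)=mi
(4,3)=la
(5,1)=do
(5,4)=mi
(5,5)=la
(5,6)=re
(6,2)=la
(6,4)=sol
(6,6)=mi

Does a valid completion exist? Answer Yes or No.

Round 1, table 1: round 1 has {do, mi, re} and table 1 has {fa, do, mi, la}, so it must be sol.
Now round 1, table 6: round 1 together with table 6 already contain {fa, do, mi, re, sol, la} — every symbol — so nothing can go there. The grid has no valid completion.

No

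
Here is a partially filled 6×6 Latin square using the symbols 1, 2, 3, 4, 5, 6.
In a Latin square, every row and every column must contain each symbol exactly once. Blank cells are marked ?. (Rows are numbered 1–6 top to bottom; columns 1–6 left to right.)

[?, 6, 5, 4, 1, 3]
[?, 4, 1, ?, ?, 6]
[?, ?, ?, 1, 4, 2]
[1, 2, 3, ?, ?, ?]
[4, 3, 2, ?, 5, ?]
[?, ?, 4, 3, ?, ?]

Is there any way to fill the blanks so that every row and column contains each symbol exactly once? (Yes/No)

No row or column among the givens repeats a symbol, and propagating forced cells runs into no contradiction.
One valid completion exists (for instance, 2 6 5 4 1 3 / 5 4 1 2 3 6 / 3 5 6 1 4 2 / 1 2 3 5 6 4 / 4 3 2 6 5 1 / 6 1 4 3 2 5).

Yes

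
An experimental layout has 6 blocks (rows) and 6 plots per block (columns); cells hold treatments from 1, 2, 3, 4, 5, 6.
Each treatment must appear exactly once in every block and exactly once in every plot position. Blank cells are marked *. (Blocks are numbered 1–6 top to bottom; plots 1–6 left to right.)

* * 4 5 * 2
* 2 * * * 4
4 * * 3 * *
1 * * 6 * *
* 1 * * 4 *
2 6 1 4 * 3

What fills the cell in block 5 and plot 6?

Block 1, plot 2: block 1 has {2, 4, 5} and plot 2 has {1, 2, 6}, leaving only 3.
Block 1, plot 1: block 1 has {2, 3, 4, 5} and plot 1 has {1, 2, 4}, leaving only 6.
Block 1, plot 5: block 1 has {2, 3, 4, 5, 6} and plot 5 has {4}, leaving only 1.
Block 2, plot 4: block 2 has {2, 4} and plot 4 has {3, 4, 5, 6}, leaving only 1.
Block 3, plot 2: block 3 has {3, 4} and plot 2 has {1, 2, 3, 6}, leaving only 5.
Block 4, plot 2: block 4 has {1, 6} and plot 2 has {1, 2, 3, 5, 6}, leaving only 4.
Block 4, plot 6: block 4 has {1, 4, 6} and plot 6 has {2, 3, 4}, leaving only 5.
Block 5 already has {1, 4} and plot 6 already has {2, 3, 4, 5}, so block 5, plot 6 must be 6.

6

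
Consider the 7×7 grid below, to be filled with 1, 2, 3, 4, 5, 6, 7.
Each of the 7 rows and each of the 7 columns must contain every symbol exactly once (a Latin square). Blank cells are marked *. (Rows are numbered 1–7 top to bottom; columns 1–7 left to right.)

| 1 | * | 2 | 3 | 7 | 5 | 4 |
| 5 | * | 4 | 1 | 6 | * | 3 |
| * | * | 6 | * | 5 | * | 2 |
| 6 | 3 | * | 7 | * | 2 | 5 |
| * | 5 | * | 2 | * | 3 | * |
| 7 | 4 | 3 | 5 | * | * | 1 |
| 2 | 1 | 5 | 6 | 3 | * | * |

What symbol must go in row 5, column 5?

Row 1, column 2: row 1 has {1, 2, 3, 4, 5, 7} and column 2 has {1, 3, 4, 5}, leaving only 6.
Row 2, column 6: row 2 has {1, 3, 4, 5, 6} and column 6 has {2, 3, 5}, leaving only 7.
Row 2, column 2: row 2 has {1, 3, 4, 5, 6, 7} and column 2 has {1, 3, 4, 5, 6}, leaving only 2.
Row 3, column 2: row 3 has {2, 5, 6} and column 2 has {1, 2, 3, 4, 5, 6}, leaving only 7.
Row 3, column 4: row 3 has {2, 5, 6, 7} and column 4 has {1, 2, 3, 5, 6, 7}, leaving only 4.
Row 3, column 1: row 3 has {2, 4, 5, 6, 7} and column 1 has {1, 2, 5, 6, 7}, leaving only 3.
Row 3, column 6: row 3 has {2, 3, 4, 5, 6, 7} and column 6 has {2, 3, 5, 7}, leaving only 1.
Row 4, column 3: row 4 has {2, 3, 5, 6, 7} and column 3 has {2, 3, 4, 5, 6}, leaving only 1.
Row 4, column 5: row 4 has {1, 2, 3, 5, 6, 7} and column 5 has {3, 5, 6, 7}, leaving only 4.
Row 5 already has {2, 3, 5} and column 5 already has {3, 4, 5, 6, 7}, so row 5, column 5 must be 1.

1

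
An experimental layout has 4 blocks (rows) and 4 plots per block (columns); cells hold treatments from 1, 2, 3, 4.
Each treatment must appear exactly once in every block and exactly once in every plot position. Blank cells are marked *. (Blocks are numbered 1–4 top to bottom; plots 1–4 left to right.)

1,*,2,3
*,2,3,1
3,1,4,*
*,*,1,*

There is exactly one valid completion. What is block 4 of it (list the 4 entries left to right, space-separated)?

Block 1, plot 2: block 1 has {1, 2, 3} and plot 2 has {1, 2}, leaving only 4.
Block 4, plot 2: block 4 has {1} and plot 2 has {1, 2, 4}, leaving only 3.
Block 2, plot 1: block 2 has {1, 2, 3} and plot 1 has {1, 3}, leaving only 4.
Block 4, plot 1: block 4 has {1, 3} and plot 1 has {1, 3, 4}, leaving only 2.
Block 4, plot 4: block 4 has {1, 2, 3} and plot 4 has {1, 3}, leaving only 4.
So block 4 reads: 2 3 1 4.

2 3 1 4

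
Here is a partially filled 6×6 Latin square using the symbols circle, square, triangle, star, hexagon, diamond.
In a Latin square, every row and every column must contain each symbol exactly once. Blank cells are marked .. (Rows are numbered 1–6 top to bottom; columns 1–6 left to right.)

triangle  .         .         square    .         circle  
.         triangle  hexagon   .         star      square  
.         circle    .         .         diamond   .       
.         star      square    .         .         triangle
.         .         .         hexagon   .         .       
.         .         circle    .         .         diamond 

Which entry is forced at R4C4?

diamond

Row 1, column 5: row 1 has {circle, square, triangle} and column 5 has {star, diamond}, leaving only hexagon.
Row 1, column 2: row 1 has {circle, square, triangle, hexagon} and column 2 has {circle, triangle, star}, leaving only diamond.
Row 1, column 3: row 1 has {circle, square, triangle, hexagon, diamond} and column 3 has {circle, square, hexagon}, leaving only star.
Row 3, column 3: row 3 has {circle, diamond} and column 3 has {circle, square, star, hexagon}, leaving only triangle.
Row 3, column 4: row 3 has {circle, triangle, diamond} and column 4 has {square, hexagon}, leaving only star.
Row 3, column 6: row 3 has {circle, triangle, star, diamond} and column 6 has {circle, square, triangle, diamond}, leaving only hexagon.
Row 3, column 1: row 3 has {circle, triangle, star, hexagon, diamond} and column 1 has {triangle}, leaving only square.
Row 4, column 5: row 4 has {square, triangle, star} and column 5 has {star, hexagon, diamond}, leaving only circle.
Row 4 already has {circle, square, triangle, star} and column 4 already has {square, star, hexagon}, so row 4, column 4 must be diamond.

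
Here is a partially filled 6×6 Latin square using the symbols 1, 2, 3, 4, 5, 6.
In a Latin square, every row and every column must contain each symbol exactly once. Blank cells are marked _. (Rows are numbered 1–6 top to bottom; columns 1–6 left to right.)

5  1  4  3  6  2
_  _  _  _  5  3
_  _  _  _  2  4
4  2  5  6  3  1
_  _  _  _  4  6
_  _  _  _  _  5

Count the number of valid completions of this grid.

20

Row 2, column 1: eliminating its row and column leaves {1, 2, 6}.
Row 2, column 2: eliminating its row and column leaves {4, 6}.
Row 2, column 3: eliminating its row and column leaves {1, 2, 6}.
Row 2, column 4: eliminating its row and column leaves {1, 2, 4}.
Row 3, column 1: eliminating its row and column leaves {1, 3, 6}.
Row 3, column 2: eliminating its row and column leaves {3, 5, 6}.
Row 3, column 3: eliminating its row and column leaves {1, 3, 6}.
Row 3, column 4: eliminating its row and column leaves {1, 5}.
Row 5, column 1: eliminating its row and column leaves {1, 2, 3}.
Row 5, column 2: eliminating its row and column leaves {3, 5}.
Row 5, column 3: eliminating its row and column leaves {1, 2, 3}.
Row 5, column 4: eliminating its row and column leaves {1, 2, 5}.
Row 6, column 1: eliminating its row and column leaves {1, 2, 3, 6}.
Row 6, column 2: eliminating its row and column leaves {3, 4, 6}.
Row 6, column 3: eliminating its row and column leaves {1, 2, 3, 6}.
Row 6, column 4: eliminating its row and column leaves {1, 2, 4}.
Row 6, column 5: eliminating its row and column leaves {1}.
Enumerating the assignments across these blanks that avoid any row or column repeat gives 20 completions.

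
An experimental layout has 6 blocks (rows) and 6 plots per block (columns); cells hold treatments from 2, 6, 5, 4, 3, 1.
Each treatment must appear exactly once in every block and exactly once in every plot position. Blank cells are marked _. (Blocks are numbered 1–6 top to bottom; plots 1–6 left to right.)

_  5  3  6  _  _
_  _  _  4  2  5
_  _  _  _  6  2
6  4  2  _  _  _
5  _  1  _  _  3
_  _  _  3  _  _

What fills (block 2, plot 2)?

Block 2, plot 3: block 2 has {2, 5, 4} and plot 3 has {2, 3, 1}, leaving only 6.
Block 4, plot 6: block 4 has {2, 6, 4} and plot 6 has {2, 5, 3}, leaving only 1.
Block 1, plot 6: block 1 has {6, 5, 3} and plot 6 has {2, 5, 3, 1}, leaving only 4.
Block 1, plot 5: block 1 has {6, 5, 4, 3} and plot 5 has {2, 6}, leaving only 1.
Block 1, plot 1: block 1 has {6, 5, 4, 3, 1} and plot 1 has {6, 5}, leaving only 2.
Block 4, plot 4: block 4 has {2, 6, 4, 1} and plot 4 has {6, 4, 3}, leaving only 5.
Block 3, plot 4: block 3 has {2, 6} and plot 4 has {6, 5, 4, 3}, leaving only 1.
Block 3, plot 2: block 3 has {2, 6, 1} and plot 2 has {5, 4}, leaving only 3.
Block 2 already has {2, 6, 5, 4} and plot 2 already has {5, 4, 3}, so block 2, plot 2 must be 1.

1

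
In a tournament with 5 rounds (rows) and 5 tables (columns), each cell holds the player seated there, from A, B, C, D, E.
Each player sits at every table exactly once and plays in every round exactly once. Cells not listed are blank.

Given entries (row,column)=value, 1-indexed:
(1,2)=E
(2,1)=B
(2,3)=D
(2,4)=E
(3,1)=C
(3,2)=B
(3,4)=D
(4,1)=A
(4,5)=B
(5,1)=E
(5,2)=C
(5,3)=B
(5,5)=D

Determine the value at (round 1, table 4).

Round 1, table 1: round 1 has {E} and table 1 has {A, B, C, E}, leaving only D.
Round 2, table 2: round 2 has {B, D, E} and table 2 has {B, C, E}, leaving only A.
Round 2, table 5: round 2 has {A, B, D, E} and table 5 has {B, D}, leaving only C.
Round 1, table 5: round 1 has {D, E} and table 5 has {B, C, D}, leaving only A.
Round 1, table 3: round 1 has {A, D, E} and table 3 has {B, D}, leaving only C.
Round 1 already has {A, C, D, E} and table 4 already has {D, E}, so round 1, table 4 must be B.

B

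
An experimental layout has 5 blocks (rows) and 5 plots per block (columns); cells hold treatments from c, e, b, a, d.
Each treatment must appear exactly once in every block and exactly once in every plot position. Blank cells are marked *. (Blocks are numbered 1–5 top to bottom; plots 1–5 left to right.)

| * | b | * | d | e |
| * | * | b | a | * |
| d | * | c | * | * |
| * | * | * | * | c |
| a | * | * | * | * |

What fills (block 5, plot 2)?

d

Block 1, plot 1: block 1 has {e, b, d} and plot 1 has {a, d}, leaving only c.
Block 1, plot 3: block 1 has {c, e, b, d} and plot 3 has {c, b}, leaving only a.
Block 2, plot 1: block 2 has {b, a} and plot 1 has {c, a, d}, leaving only e.
Block 2, plot 5: block 2 has {e, b, a} and plot 5 has {c, e}, leaving only d.
Block 2, plot 2: block 2 has {e, b, a, d} and plot 2 has {b}, leaving only c.
Block 4, plot 1: block 4 has {c} and plot 1 has {c, e, a, d}, leaving only b.
Block 4, plot 4: block 4 has {c, b} and plot 4 has {a, d}, leaving only e.
Block 3, plot 4: block 3 has {c, d} and plot 4 has {e, a, d}, leaving only b.
Block 3, plot 5: block 3 has {c, b, d} and plot 5 has {c, e, d}, leaving only a.
Block 3, plot 2: block 3 has {c, b, a, d} and plot 2 has {c, b}, leaving only e.
Block 5 already has {a} and plot 2 already has {c, e, b}, so block 5, plot 2 must be d.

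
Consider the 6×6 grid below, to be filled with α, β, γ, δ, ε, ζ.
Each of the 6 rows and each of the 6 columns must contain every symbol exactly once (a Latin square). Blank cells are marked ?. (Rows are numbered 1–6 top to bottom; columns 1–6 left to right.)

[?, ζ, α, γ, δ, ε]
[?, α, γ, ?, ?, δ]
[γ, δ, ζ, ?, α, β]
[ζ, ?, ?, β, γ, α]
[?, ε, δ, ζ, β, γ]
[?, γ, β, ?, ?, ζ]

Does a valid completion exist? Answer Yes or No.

No

Row 4, column 2: row 4 together with column 2 already contain {α, β, γ, δ, ε, ζ} — every symbol — so nothing can go there. The grid has no valid completion.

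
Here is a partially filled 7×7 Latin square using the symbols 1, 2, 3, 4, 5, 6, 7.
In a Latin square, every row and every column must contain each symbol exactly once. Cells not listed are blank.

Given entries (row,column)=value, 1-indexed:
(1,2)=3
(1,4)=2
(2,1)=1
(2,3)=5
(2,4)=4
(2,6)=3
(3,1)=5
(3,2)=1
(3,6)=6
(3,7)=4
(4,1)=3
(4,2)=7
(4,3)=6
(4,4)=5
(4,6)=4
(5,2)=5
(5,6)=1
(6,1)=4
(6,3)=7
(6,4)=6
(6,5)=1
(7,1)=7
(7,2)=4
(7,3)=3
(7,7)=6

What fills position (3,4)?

7

Row 1, column 1: row 1 has {2, 3} and column 1 has {1, 3, 4, 5, 7}, leaving only 6.
Row 3, column 3: row 3 has {1, 4, 5, 6} and column 3 has {3, 5, 6, 7}, leaving only 2.
Row 4, column 5: row 4 has {3, 4, 5, 6, 7} and column 5 has {1}, leaving only 2.
Row 4, column 7: row 4 has {2, 3, 4, 5, 6, 7} and column 7 has {4, 6}, leaving only 1.
Row 5, column 1: row 5 has {1, 5} and column 1 has {1, 3, 4, 5, 6, 7}, leaving only 2.
Row 5, column 3: row 5 has {1, 2, 5} and column 3 has {2, 3, 5, 6, 7}, leaving only 4.
Row 1, column 3: row 1 has {2, 3, 6} and column 3 has {2, 3, 4, 5, 6, 7}, leaving only 1.
Row 6, column 2: row 6 has {1, 4, 6, 7} and column 2 has {1, 3, 4, 5, 7}, leaving only 2.
Row 2, column 2: row 2 has {1, 3, 4, 5} and column 2 has {1, 2, 3, 4, 5, 7}, leaving only 6.
Row 2, column 5: row 2 has {1, 3, 4, 5, 6} and column 5 has {1, 2}, leaving only 7.
Row 2, column 7: row 2 has {1, 3, 4, 5, 6, 7} and column 7 has {1, 4, 6}, leaving only 2.
Row 3, column 5: row 3 has {1, 2, 4, 5, 6} and column 5 has {1, 2, 7}, leaving only 3.
Row 3 already has {1, 2, 3, 4, 5, 6} and column 4 already has {2, 4, 5, 6}, so row 3, column 4 must be 7.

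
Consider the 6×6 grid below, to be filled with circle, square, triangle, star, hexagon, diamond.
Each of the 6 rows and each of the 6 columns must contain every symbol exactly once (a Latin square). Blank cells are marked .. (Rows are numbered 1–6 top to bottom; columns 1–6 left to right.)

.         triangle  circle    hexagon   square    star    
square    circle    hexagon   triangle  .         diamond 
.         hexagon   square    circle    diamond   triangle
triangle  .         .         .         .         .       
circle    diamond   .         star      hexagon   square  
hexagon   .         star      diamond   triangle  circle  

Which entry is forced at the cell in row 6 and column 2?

square

Row 6 already has {circle, triangle, star, hexagon, diamond} and column 2 already has {circle, triangle, hexagon, diamond}, so row 6, column 2 must be square.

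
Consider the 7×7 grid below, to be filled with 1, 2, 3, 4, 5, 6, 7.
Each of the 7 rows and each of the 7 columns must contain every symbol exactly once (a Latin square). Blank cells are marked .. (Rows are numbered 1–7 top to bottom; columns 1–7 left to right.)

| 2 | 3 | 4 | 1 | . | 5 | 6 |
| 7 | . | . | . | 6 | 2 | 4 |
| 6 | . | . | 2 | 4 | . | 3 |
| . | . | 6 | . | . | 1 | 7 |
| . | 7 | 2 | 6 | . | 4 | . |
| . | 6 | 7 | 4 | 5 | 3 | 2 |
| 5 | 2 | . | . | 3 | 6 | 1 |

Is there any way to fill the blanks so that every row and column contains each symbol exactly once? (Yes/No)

No

Row 7, column 3: row 7 together with column 3 already contain {1, 2, 3, 4, 5, 6, 7} — every symbol — so nothing can go there. The grid has no valid completion.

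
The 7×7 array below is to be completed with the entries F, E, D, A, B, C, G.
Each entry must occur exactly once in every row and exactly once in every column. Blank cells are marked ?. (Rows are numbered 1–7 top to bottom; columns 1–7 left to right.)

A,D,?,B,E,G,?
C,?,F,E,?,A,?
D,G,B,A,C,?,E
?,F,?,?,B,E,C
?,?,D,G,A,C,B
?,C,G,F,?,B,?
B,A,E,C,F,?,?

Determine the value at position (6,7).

Row 1, column 3: row 1 has {E, D, A, B, G} and column 3 has {F, E, D, B, G}, leaving only C.
Row 1, column 7: row 1 has {E, D, A, B, C, G} and column 7 has {E, B, C}, leaving only F.
Row 2, column 2: row 2 has {F, E, A, C} and column 2 has {F, D, A, C, G}, leaving only B.
Row 3, column 6: row 3 has {E, D, A, B, C, G} and column 6 has {E, A, B, C, G}, leaving only F.
Row 4, column 1: row 4 has {F, E, B, C} and column 1 has {D, A, B, C}, leaving only G.
Row 4, column 3: row 4 has {F, E, B, C, G} and column 3 has {F, E, D, B, C, G}, leaving only A.
Row 4, column 4: row 4 has {F, E, A, B, C, G} and column 4 has {F, E, A, B, C, G}, leaving only D.
Row 5, column 2: row 5 has {D, A, B, C, G} and column 2 has {F, D, A, B, C, G}, leaving only E.
Row 5, column 1: row 5 has {E, D, A, B, C, G} and column 1 has {D, A, B, C, G}, leaving only F.
Row 6, column 1: row 6 has {F, B, C, G} and column 1 has {F, D, A, B, C, G}, leaving only E.
Row 6, column 5: row 6 has {F, E, B, C, G} and column 5 has {F, E, A, B, C}, leaving only D.
Row 6 already has {F, E, D, B, C, G} and column 7 already has {F, E, B, C}, so row 6, column 7 must be A.

A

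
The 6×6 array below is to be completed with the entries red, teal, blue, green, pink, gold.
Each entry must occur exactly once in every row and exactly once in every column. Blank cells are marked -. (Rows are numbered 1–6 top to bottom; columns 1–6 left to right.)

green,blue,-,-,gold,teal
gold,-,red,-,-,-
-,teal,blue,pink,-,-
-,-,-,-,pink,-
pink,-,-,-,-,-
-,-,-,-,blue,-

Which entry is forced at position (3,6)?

gold

Row 1, column 3: row 1 has {teal, blue, green, gold} and column 3 has {red, blue}, leaving only pink.
Row 1, column 4: row 1 has {teal, blue, green, pink, gold} and column 4 has {pink}, leaving only red.
Row 3, column 1: row 3 has {teal, blue, pink} and column 1 has {green, pink, gold}, leaving only red.
Row 3, column 5: row 3 has {red, teal, blue, pink} and column 5 has {blue, pink, gold}, leaving only green.
Row 3 already has {red, teal, blue, green, pink} and column 6 already has {teal}, so row 3, column 6 must be gold.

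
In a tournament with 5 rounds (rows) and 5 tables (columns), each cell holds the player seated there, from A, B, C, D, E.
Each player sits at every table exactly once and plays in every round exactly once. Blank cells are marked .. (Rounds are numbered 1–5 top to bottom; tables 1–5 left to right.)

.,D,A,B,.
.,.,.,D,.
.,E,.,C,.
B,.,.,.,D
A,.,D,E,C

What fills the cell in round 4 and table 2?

Round 1, table 5: round 1 has {A, B, D} and table 5 has {C, D}, leaving only E.
Round 1, table 1: round 1 has {A, B, D, E} and table 1 has {A, B}, leaving only C.
Round 2, table 1: round 2 has {D} and table 1 has {A, B, C}, leaving only E.
Round 3, table 1: round 3 has {C, E} and table 1 has {A, B, C, E}, leaving only D.
Round 3, table 3: round 3 has {C, D, E} and table 3 has {A, D}, leaving only B.
Round 2, table 3: round 2 has {D, E} and table 3 has {A, B, D}, leaving only C.
Round 3, table 5: round 3 has {B, C, D, E} and table 5 has {C, D, E}, leaving only A.
Round 2, table 5: round 2 has {C, D, E} and table 5 has {A, C, D, E}, leaving only B.
Round 2, table 2: round 2 has {B, C, D, E} and table 2 has {D, E}, leaving only A.
Round 4 already has {B, D} and table 2 already has {A, D, E}, so round 4, table 2 must be C.

C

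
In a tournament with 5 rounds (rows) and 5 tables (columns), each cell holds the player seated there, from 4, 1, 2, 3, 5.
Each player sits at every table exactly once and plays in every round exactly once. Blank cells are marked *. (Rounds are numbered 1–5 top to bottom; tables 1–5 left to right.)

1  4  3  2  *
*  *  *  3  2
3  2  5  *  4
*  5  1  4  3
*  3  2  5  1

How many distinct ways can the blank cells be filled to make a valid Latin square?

1

Round 1, table 5: eliminating its round and table leaves {5}.
Round 2, table 1: eliminating its round and table leaves {4, 5}.
Round 2, table 2: eliminating its round and table leaves {1}.
Round 2, table 3: eliminating its round and table leaves {4}.
Round 3, table 4: eliminating its round and table leaves {1}.
Round 4, table 1: eliminating its round and table leaves {2}.
Round 5, table 1: eliminating its round and table leaves {4}.
Only one assignment across all blanks avoids any round or table repeat, giving 1 completion.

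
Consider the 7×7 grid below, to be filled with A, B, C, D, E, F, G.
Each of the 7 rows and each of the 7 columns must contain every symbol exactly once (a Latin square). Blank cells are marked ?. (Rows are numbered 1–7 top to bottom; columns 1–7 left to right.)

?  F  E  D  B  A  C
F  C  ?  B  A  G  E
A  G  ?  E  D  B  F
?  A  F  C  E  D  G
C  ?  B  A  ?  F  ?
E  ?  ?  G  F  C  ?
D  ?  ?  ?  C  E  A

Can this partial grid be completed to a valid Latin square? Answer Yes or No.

No row or column among the givens repeats a symbol, and propagating forced cells runs into no contradiction.
One valid completion exists (for instance, G F E D B A C / F C D B A G E / A G C E D B F / B A F C E D G / C E B A G F D / E D A G F C B / D B G F C E A).

Yes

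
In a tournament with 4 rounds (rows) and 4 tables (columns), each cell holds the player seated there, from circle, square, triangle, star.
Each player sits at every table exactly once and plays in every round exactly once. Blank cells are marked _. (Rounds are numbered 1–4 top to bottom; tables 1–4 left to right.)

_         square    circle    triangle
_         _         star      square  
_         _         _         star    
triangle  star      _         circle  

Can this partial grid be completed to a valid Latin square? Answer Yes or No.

No round or table among the givens repeats a symbol, and propagating forced cells runs into no contradiction.
One valid completion exists (for instance, star square circle triangle / circle triangle star square / square circle triangle star / triangle star square circle).

Yes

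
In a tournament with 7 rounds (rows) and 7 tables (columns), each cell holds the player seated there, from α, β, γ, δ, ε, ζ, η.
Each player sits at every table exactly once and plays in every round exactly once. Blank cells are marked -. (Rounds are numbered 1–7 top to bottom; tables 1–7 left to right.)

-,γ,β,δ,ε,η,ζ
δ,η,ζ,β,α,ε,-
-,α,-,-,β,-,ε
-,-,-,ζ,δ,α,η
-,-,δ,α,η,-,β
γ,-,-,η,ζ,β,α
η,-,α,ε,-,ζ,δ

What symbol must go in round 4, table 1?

Round 1, table 1: round 1 has {β, γ, δ, ε, ζ, η} and table 1 has {γ, δ, η}, leaving only α.
Round 2, table 7: round 2 has {α, β, δ, ε, ζ, η} and table 7 has {α, β, δ, ε, ζ, η}, leaving only γ.
Round 3, table 1: round 3 has {α, β, ε} and table 1 has {α, γ, δ, η}, leaving only ζ.
Round 3, table 4: round 3 has {α, β, ε, ζ} and table 4 has {α, β, δ, ε, ζ, η}, leaving only γ.
Round 3, table 3: round 3 has {α, β, γ, ε, ζ} and table 3 has {α, β, δ, ζ}, leaving only η.
Round 3, table 6: round 3 has {α, β, γ, ε, ζ, η} and table 6 has {α, β, ε, ζ, η}, leaving only δ.
Round 5, table 1: round 5 has {α, β, δ, η} and table 1 has {α, γ, δ, ζ, η}, leaving only ε.
Round 4 already has {α, δ, ζ, η} and table 1 already has {α, γ, δ, ε, ζ, η}, so round 4, table 1 must be β.

β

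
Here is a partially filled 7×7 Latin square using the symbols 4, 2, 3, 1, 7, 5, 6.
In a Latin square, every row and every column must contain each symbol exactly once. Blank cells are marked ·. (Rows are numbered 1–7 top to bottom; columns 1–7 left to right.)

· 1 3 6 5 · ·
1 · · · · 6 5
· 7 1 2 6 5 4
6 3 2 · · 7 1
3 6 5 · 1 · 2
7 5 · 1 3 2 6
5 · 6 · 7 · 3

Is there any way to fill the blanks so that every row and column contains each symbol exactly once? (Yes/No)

Row 3, column 1: row 3 together with column 1 already contain {4, 2, 3, 1, 7, 5, 6} — every symbol — so nothing can go there. The grid has no valid completion.

No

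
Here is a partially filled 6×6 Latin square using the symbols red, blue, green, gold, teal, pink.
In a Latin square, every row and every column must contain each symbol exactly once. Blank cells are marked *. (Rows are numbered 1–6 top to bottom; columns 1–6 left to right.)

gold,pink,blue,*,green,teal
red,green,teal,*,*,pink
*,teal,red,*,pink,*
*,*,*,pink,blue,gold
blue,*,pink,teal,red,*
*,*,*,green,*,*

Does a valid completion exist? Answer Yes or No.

No row or column among the givens repeats a symbol, and propagating forced cells runs into no contradiction.
One valid completion exists (for instance, gold pink blue red green teal / red green teal blue gold pink / green teal red gold pink blue / teal red green pink blue gold / blue gold pink teal red green / pink blue gold green teal red).

Yes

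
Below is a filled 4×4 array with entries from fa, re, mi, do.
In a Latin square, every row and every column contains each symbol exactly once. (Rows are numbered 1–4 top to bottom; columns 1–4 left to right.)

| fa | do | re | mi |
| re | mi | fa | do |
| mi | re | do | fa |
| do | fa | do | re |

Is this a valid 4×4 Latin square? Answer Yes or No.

No

Row 4 contains do twice (at columns 1 and 3), so it is not a permutation.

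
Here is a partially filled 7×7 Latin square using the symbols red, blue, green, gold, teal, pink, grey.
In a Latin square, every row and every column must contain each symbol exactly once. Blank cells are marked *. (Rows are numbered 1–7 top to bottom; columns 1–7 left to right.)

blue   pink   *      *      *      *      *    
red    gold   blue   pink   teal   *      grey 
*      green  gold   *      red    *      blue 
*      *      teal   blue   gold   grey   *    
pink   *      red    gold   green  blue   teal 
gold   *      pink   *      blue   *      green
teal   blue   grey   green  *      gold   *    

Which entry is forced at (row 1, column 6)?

Row 1, column 3: row 1 has {blue, pink} and column 3 has {red, blue, gold, teal, pink, grey}, leaving only green.
Row 1, column 5: row 1 has {blue, green, pink} and column 5 has {red, blue, green, gold, teal}, leaving only grey.
Row 2, column 6: row 2 has {red, blue, gold, teal, pink, grey} and column 6 has {blue, gold, grey}, leaving only green.
Row 3, column 1: row 3 has {red, blue, green, gold} and column 1 has {red, blue, gold, teal, pink}, leaving only grey.
Row 3, column 4: row 3 has {red, blue, green, gold, grey} and column 4 has {blue, green, gold, pink}, leaving only teal.
Row 1, column 4: row 1 has {blue, green, pink, grey} and column 4 has {blue, green, gold, teal, pink}, leaving only red.
Row 1 already has {red, blue, green, pink, grey} and column 6 already has {blue, green, gold, grey}, so row 1, column 6 must be teal.

teal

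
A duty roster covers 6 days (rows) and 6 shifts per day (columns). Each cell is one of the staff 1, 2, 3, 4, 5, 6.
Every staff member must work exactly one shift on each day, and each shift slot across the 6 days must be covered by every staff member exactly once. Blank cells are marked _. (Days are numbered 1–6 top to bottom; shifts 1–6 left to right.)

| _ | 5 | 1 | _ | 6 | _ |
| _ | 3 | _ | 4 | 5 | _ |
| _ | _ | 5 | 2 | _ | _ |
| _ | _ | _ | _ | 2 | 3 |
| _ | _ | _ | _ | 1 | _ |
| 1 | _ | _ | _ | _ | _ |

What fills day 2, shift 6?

Day 1, shift 4: day 1 has {1, 5, 6} and shift 4 has {2, 4}, leaving only 3.
Day 2, shift 6 is narrowed to {1, 2, 6}.
If it were 2, then day 2, shift 3 would be left with no valid symbol.
If it were 6, then day 2, shift 3 would be left with no valid symbol.
So day 2, shift 6 must be 1.

1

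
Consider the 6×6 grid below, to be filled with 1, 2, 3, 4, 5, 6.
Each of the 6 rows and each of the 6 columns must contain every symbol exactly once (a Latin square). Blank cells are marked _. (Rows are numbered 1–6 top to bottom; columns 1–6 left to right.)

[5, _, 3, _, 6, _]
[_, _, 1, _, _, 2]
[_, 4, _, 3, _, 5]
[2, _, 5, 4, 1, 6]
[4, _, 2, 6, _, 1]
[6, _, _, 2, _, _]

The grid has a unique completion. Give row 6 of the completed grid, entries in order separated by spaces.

Row 6, column 3: row 6 has {2, 6} and column 3 has {1, 2, 3, 5}, leaving only 4.
Row 6, column 6: row 6 has {2, 4, 6} and column 6 has {1, 2, 5, 6}, leaving only 3.
Row 6, column 5: row 6 has {2, 3, 4, 6} and column 5 has {1, 6}, leaving only 5.
Row 6, column 2: row 6 has {2, 3, 4, 5, 6} and column 2 has {4}, leaving only 1.
So row 6 reads: 6 1 4 2 5 3.

6 1 4 2 5 3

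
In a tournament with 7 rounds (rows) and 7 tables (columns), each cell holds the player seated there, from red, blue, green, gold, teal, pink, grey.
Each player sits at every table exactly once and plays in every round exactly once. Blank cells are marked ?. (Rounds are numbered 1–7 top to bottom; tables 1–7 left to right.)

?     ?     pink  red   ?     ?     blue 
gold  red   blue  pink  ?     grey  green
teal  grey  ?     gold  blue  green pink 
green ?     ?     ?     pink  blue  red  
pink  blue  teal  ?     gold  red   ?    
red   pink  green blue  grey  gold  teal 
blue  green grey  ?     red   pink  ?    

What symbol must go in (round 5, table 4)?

green

Round 1, table 1: round 1 has {red, blue, pink} and table 1 has {red, blue, green, gold, teal, pink}, leaving only grey.
Round 1, table 6: round 1 has {red, blue, pink, grey} and table 6 has {red, blue, green, gold, pink, grey}, leaving only teal.
Round 1, table 2: round 1 has {red, blue, teal, pink, grey} and table 2 has {red, blue, green, pink, grey}, leaving only gold.
Round 1, table 5: round 1 has {red, blue, gold, teal, pink, grey} and table 5 has {red, blue, gold, pink, grey}, leaving only green.
Round 2, table 5: round 2 has {red, blue, green, gold, pink, grey} and table 5 has {red, blue, green, gold, pink, grey}, leaving only teal.
Round 3, table 3: round 3 has {blue, green, gold, teal, pink, grey} and table 3 has {blue, green, teal, pink, grey}, leaving only red.
Round 4, table 2: round 4 has {red, blue, green, pink} and table 2 has {red, blue, green, gold, pink, grey}, leaving only teal.
Round 4, table 3: round 4 has {red, blue, green, teal, pink} and table 3 has {red, blue, green, teal, pink, grey}, leaving only gold.
Round 4, table 4: round 4 has {red, blue, green, gold, teal, pink} and table 4 has {red, blue, gold, pink}, leaving only grey.
Round 5 already has {red, blue, gold, teal, pink} and table 4 already has {red, blue, gold, pink, grey}, so round 5, table 4 must be green.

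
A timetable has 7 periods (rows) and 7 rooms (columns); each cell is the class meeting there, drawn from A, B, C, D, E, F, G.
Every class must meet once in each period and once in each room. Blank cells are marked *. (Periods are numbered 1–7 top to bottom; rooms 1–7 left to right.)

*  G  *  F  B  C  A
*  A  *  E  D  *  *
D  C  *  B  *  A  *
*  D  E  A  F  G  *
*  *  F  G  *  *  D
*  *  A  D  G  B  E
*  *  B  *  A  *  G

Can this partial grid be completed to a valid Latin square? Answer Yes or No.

No period or room among the givens repeats a symbol, and propagating forced cells runs into no contradiction.
One valid completion exists (for instance, E G D F B C A / G A C E D F B / D C G B E A F / B D E A F G C / A B F G C E D / C F A D G B E / F E B C A D G).

Yes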